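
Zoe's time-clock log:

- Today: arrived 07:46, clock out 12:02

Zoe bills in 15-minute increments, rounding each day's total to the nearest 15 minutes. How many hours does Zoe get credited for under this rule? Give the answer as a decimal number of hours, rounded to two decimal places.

Today: 07:46–12:02 = 4 h 16 min → rounds to 4 h 15 min

4.25 hours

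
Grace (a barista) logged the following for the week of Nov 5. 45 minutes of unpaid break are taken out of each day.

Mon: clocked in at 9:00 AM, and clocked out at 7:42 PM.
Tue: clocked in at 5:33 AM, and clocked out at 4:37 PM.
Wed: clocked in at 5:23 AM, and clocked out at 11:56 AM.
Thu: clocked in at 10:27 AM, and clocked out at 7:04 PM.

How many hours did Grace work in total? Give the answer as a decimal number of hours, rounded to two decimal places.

Mon: 9:00 AM–7:42 PM = 10 h 42 min; less 45 min break → 9 h 57 min
Tue: 5:33 AM–4:37 PM = 11 h 4 min; less 45 min break → 10 h 19 min
Wed: 5:23 AM–11:56 AM = 6 h 33 min; less 45 min break → 5 h 48 min
Thu: 10:27 AM–7:04 PM = 8 h 37 min; less 45 min break → 7 h 52 min
Total: 9 h 57 min + 10 h 19 min + 5 h 48 min + 7 h 52 min = 33 h 56 min.

33.93 hours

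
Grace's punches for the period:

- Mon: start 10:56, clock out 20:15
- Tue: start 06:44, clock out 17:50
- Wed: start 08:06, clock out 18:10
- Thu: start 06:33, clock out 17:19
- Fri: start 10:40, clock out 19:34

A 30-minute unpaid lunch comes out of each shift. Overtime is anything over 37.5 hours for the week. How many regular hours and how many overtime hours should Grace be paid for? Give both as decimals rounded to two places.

Regular 37.50 hours, overtime 10.15 hours

Mon: 10:56–20:15 = 9 h 19 min; less 30 min break → 8 h 49 min
Tue: 06:44–17:50 = 11 h 6 min; less 30 min break → 10 h 36 min
Wed: 08:06–18:10 = 10 h 4 min; less 30 min break → 9 h 34 min
Thu: 06:33–17:19 = 10 h 46 min; less 30 min break → 10 h 16 min
Fri: 10:40–19:34 = 8 h 54 min; less 30 min break → 8 h 24 min
Total worked: 47 h 39 min = 47.65 h.
Threshold 37.5 h → overtime 10 h 9 min, regular 37 h 30 min.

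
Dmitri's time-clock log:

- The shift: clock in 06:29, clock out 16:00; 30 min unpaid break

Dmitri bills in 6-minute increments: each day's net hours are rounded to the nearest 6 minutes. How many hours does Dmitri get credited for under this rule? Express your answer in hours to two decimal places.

9.00 hours

The shift: 06:29–16:00 = 9 h 31 min − 30 min = 9 h 1 min → rounds to 9 h 0 min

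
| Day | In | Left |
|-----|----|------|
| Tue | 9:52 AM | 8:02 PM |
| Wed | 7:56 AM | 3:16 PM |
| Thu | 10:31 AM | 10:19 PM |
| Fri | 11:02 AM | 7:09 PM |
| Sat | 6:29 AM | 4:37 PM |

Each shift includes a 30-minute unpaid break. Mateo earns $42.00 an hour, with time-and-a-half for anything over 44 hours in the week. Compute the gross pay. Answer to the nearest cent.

$1914.15

Tue: 9:52 AM–8:02 PM = 10 h 10 min; less 30 min break → 9 h 40 min
Wed: 7:56 AM–3:16 PM = 7 h 20 min; less 30 min break → 6 h 50 min
Thu: 10:31 AM–10:19 PM = 11 h 48 min; less 30 min break → 11 h 18 min
Fri: 11:02 AM–7:09 PM = 8 h 7 min; less 30 min break → 7 h 37 min
Sat: 6:29 AM–4:37 PM = 10 h 8 min; less 30 min break → 9 h 38 min
Total worked: 45 h 3 min = 2703 min.
Regular 44 h 0 min = 2640 min at $42.00/h; overtime 1 h 3 min = 63 min at $63.00/h.
Pay = (2640 × $42.00 + 63 × $63.00) ÷ 60 = $1914.15.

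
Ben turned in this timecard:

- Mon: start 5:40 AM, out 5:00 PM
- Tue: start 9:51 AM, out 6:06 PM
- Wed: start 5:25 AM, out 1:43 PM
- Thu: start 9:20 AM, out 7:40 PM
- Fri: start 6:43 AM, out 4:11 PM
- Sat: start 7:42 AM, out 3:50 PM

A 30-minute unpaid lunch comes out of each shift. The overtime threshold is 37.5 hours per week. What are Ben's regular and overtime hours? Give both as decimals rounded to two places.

Mon: 5:40 AM–5:00 PM = 11 h 20 min; less 30 min break → 10 h 50 min
Tue: 9:51 AM–6:06 PM = 8 h 15 min; less 30 min break → 7 h 45 min
Wed: 5:25 AM–1:43 PM = 8 h 18 min; less 30 min break → 7 h 48 min
Thu: 9:20 AM–7:40 PM = 10 h 20 min; less 30 min break → 9 h 50 min
Fri: 6:43 AM–4:11 PM = 9 h 28 min; less 30 min break → 8 h 58 min
Sat: 7:42 AM–3:50 PM = 8 h 8 min; less 30 min break → 7 h 38 min
Total worked: 52 h 49 min = 52.82 h.
Threshold 37.5 h → overtime 15 h 19 min, regular 37 h 30 min.

Regular 37.50 hours, overtime 15.32 hours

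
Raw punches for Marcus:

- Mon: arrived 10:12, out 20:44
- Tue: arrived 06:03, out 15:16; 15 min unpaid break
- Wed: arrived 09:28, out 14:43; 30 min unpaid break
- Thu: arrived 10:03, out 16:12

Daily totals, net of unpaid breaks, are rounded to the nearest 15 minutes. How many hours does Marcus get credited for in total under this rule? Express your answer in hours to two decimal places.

30.50 hours

Mon: 10:12–20:44 = 10 h 32 min → rounds to 10 h 30 min
Tue: 06:03–15:16 = 9 h 13 min − 15 min = 8 h 58 min → rounds to 9 h 0 min
Wed: 09:28–14:43 = 5 h 15 min − 30 min = 4 h 45 min → rounds to 4 h 45 min
Thu: 10:03–16:12 = 6 h 9 min → rounds to 6 h 15 min
Total credited: 30 h 30 min.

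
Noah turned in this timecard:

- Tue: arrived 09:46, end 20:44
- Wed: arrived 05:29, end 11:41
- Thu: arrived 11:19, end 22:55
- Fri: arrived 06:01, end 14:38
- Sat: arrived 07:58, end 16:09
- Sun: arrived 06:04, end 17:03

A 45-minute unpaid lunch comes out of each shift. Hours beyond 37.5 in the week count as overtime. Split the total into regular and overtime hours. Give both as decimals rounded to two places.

Tue: 09:46–20:44 = 10 h 58 min; less 45 min break → 10 h 13 min
Wed: 05:29–11:41 = 6 h 12 min; less 45 min break → 5 h 27 min
Thu: 11:19–22:55 = 11 h 36 min; less 45 min break → 10 h 51 min
Fri: 06:01–14:38 = 8 h 37 min; less 45 min break → 7 h 52 min
Sat: 07:58–16:09 = 8 h 11 min; less 45 min break → 7 h 26 min
Sun: 06:04–17:03 = 10 h 59 min; less 45 min break → 10 h 14 min
Total worked: 52 h 3 min = 52.05 h.
Threshold 37.5 h → overtime 14 h 33 min, regular 37 h 30 min.

Regular 37.50 hours, overtime 14.55 hours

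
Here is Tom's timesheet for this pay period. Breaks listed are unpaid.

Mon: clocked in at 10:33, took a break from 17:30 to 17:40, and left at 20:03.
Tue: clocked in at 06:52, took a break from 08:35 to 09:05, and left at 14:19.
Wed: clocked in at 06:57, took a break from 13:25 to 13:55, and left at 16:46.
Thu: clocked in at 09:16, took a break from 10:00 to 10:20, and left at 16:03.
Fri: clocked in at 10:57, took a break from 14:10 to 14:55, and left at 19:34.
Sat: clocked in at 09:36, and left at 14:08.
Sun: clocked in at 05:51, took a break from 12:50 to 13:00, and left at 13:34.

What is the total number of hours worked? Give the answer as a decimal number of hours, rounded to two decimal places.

Mon: 10:33–20:03 = 9 h 30 min; less 10 min break → 9 h 20 min
Tue: 06:52–14:19 = 7 h 27 min; less 30 min break → 6 h 57 min
Wed: 06:57–16:46 = 9 h 49 min; less 30 min break → 9 h 19 min
Thu: 09:16–16:03 = 6 h 47 min; less 20 min break → 6 h 27 min
Fri: 10:57–19:34 = 8 h 37 min; less 45 min break → 7 h 52 min
Sat: 09:36–14:08 = 4 h 32 min
Sun: 05:51–13:34 = 7 h 43 min; less 10 min break → 7 h 33 min
Total: 9 h 20 min + 6 h 57 min + 9 h 19 min + 6 h 27 min + 7 h 52 min + 4 h 32 min + 7 h 33 min = 52 h 0 min.

52.00 hours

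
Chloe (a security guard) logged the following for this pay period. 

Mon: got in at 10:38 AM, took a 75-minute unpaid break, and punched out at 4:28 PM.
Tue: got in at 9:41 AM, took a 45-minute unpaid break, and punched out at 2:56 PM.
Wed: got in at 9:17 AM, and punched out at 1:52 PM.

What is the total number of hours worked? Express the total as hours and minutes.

Mon: 10:38 AM–4:28 PM = 5 h 50 min; less 75 min break → 4 h 35 min
Tue: 9:41 AM–2:56 PM = 5 h 15 min; less 45 min break → 4 h 30 min
Wed: 9:17 AM–1:52 PM = 4 h 35 min
Total: 4 h 35 min + 4 h 30 min + 4 h 35 min = 13 h 40 min.

13 h 40 min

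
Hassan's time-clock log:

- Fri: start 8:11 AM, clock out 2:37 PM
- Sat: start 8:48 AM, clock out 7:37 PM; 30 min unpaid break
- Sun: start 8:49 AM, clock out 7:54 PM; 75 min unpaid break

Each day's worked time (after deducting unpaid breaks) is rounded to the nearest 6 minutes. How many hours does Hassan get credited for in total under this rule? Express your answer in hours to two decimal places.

26.50 hours

Fri: 8:11 AM–2:37 PM = 6 h 26 min → rounds to 6 h 24 min
Sat: 8:48 AM–7:37 PM = 10 h 49 min − 30 min = 10 h 19 min → rounds to 10 h 18 min
Sun: 8:49 AM–7:54 PM = 11 h 5 min − 75 min = 9 h 50 min → rounds to 9 h 48 min
Total credited: 26 h 30 min.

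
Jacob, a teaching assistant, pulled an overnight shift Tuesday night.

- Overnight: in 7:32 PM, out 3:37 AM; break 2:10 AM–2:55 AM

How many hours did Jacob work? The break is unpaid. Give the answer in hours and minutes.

7 h 20 min

Overnight: 7:32 PM → midnight = 4 h 28 min; midnight → 3:37 AM = 3 h 37 min; span 8 h 5 min; less 45 min break → 7 h 20 min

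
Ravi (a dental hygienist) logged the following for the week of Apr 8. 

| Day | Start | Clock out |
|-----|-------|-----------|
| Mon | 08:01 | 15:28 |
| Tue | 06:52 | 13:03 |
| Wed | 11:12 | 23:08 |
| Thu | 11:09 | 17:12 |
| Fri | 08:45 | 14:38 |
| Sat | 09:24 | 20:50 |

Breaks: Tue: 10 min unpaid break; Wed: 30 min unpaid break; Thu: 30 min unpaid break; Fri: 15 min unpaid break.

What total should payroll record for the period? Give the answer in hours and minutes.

Mon: 08:01–15:28 = 7 h 27 min
Tue: 06:52–13:03 = 6 h 11 min; less 10 min break → 6 h 1 min
Wed: 11:12–23:08 = 11 h 56 min; less 30 min break → 11 h 26 min
Thu: 11:09–17:12 = 6 h 3 min; less 30 min break → 5 h 33 min
Fri: 08:45–14:38 = 5 h 53 min; less 15 min break → 5 h 38 min
Sat: 09:24–20:50 = 11 h 26 min
Total: 7 h 27 min + 6 h 1 min + 11 h 26 min + 5 h 33 min + 5 h 38 min + 11 h 26 min = 47 h 31 min.

47 h 31 min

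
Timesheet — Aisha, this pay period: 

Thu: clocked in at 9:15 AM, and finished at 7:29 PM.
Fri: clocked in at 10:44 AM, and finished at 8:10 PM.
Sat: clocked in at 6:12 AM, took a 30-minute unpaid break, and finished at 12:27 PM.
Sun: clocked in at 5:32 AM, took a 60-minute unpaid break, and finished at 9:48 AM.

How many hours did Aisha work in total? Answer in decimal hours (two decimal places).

Thu: 9:15 AM–7:29 PM = 10 h 14 min
Fri: 10:44 AM–8:10 PM = 9 h 26 min
Sat: 6:12 AM–12:27 PM = 6 h 15 min; less 30 min break → 5 h 45 min
Sun: 5:32 AM–9:48 AM = 4 h 16 min; less 60 min break → 3 h 16 min
Total: 10 h 14 min + 9 h 26 min + 5 h 45 min + 3 h 16 min = 28 h 41 min.

28.68 hours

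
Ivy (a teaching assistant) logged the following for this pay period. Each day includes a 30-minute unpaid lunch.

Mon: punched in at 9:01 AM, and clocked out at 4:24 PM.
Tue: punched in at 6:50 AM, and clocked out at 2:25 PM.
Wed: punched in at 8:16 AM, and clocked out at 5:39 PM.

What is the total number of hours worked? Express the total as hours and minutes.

Mon: 9:01 AM–4:24 PM = 7 h 23 min; less 30 min break → 6 h 53 min
Tue: 6:50 AM–2:25 PM = 7 h 35 min; less 30 min break → 7 h 5 min
Wed: 8:16 AM–5:39 PM = 9 h 23 min; less 30 min break → 8 h 53 min
Total: 6 h 53 min + 7 h 5 min + 8 h 53 min = 22 h 51 min.

22 h 51 min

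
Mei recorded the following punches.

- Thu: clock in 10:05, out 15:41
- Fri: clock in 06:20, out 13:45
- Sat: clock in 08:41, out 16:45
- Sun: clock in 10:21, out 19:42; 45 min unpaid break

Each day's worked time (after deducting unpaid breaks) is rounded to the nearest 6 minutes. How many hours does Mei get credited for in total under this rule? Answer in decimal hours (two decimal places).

Thu: 10:05–15:41 = 5 h 36 min → rounds to 5 h 36 min
Fri: 06:20–13:45 = 7 h 25 min → rounds to 7 h 24 min
Sat: 08:41–16:45 = 8 h 4 min → rounds to 8 h 6 min
Sun: 10:21–19:42 = 9 h 21 min − 45 min = 8 h 36 min → rounds to 8 h 36 min
Total credited: 29 h 42 min.

29.70 hours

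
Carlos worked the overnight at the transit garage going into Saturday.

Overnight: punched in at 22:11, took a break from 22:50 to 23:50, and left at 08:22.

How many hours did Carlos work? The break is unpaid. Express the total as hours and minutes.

Overnight: 22:11 → midnight = 1 h 49 min; midnight → 08:22 = 8 h 22 min; span 10 h 11 min; less 60 min break → 9 h 11 min

9 h 11 min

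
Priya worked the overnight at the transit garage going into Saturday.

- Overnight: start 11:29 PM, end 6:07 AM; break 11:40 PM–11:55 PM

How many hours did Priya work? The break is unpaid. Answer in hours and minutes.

6 h 23 min

Overnight: 11:29 PM → midnight = 0 h 31 min; midnight → 6:07 AM = 6 h 7 min; span 6 h 38 min; less 15 min break → 6 h 23 min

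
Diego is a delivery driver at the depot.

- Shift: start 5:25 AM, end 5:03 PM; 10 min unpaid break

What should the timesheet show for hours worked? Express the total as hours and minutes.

11 h 28 min

Shift: 5:25 AM–5:03 PM = 11 h 38 min; less 10 min break → 11 h 28 min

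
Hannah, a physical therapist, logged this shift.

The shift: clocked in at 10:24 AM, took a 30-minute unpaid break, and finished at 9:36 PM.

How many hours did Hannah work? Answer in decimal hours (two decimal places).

The shift: 10:24 AM–9:36 PM = 11 h 12 min; less 30 min break → 10 h 42 min

10.70 hours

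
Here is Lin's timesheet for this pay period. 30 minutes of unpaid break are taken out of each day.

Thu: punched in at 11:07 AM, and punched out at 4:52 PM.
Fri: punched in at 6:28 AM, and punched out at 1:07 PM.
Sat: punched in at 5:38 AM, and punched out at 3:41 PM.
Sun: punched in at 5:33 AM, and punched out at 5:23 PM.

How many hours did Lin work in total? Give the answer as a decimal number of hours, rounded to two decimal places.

Thu: 11:07 AM–4:52 PM = 5 h 45 min; less 30 min break → 5 h 15 min
Fri: 6:28 AM–1:07 PM = 6 h 39 min; less 30 min break → 6 h 9 min
Sat: 5:38 AM–3:41 PM = 10 h 3 min; less 30 min break → 9 h 33 min
Sun: 5:33 AM–5:23 PM = 11 h 50 min; less 30 min break → 11 h 20 min
Total: 5 h 15 min + 6 h 9 min + 9 h 33 min + 11 h 20 min = 32 h 17 min.

32.28 hours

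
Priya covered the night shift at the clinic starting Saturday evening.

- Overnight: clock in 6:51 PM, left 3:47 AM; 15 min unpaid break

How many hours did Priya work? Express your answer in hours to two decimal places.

8.68 hours

Overnight: 6:51 PM → midnight = 5 h 9 min; midnight → 3:47 AM = 3 h 47 min; span 8 h 56 min; less 15 min break → 8 h 41 min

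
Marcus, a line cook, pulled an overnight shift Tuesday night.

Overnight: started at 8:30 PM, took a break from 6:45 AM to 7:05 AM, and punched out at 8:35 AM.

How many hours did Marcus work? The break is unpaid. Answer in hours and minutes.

Overnight: 8:30 PM → midnight = 3 h 30 min; midnight → 8:35 AM = 8 h 35 min; span 12 h 5 min; less 20 min break → 11 h 45 min

11 h 45 min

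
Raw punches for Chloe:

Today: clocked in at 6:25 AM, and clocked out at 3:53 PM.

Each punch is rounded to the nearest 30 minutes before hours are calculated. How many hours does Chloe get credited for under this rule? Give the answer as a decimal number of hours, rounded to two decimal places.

9.50 hours

Today: in 6:25 AM→6:30 AM, out 3:53 PM→4:00 PM; 9 h 30 min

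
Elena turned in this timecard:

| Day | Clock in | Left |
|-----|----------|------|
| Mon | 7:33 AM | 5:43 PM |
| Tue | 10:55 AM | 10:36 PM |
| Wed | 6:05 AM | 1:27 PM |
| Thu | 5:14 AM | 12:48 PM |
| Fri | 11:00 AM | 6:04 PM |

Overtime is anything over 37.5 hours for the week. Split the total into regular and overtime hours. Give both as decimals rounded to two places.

Mon: 7:33 AM–5:43 PM = 10 h 10 min
Tue: 10:55 AM–10:36 PM = 11 h 41 min
Wed: 6:05 AM–1:27 PM = 7 h 22 min
Thu: 5:14 AM–12:48 PM = 7 h 34 min
Fri: 11:00 AM–6:04 PM = 7 h 4 min
Total worked: 43 h 51 min = 43.85 h.
Threshold 37.5 h → overtime 6 h 21 min, regular 37 h 30 min.

Regular 37.50 hours, overtime 6.35 hours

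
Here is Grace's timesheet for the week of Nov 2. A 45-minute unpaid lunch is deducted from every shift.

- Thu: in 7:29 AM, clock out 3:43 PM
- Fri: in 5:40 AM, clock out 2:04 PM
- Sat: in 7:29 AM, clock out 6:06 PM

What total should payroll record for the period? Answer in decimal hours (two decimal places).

Thu: 7:29 AM–3:43 PM = 8 h 14 min; less 45 min break → 7 h 29 min
Fri: 5:40 AM–2:04 PM = 8 h 24 min; less 45 min break → 7 h 39 min
Sat: 7:29 AM–6:06 PM = 10 h 37 min; less 45 min break → 9 h 52 min
Total: 7 h 29 min + 7 h 39 min + 9 h 52 min = 25 h 0 min.

25.00 hours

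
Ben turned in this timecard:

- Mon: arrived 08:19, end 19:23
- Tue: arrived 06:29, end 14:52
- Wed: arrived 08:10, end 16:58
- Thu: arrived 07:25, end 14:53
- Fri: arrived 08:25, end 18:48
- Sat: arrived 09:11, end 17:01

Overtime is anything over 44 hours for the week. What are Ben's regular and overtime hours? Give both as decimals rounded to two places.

Regular 44.00 hours, overtime 9.93 hours

Mon: 08:19–19:23 = 11 h 4 min
Tue: 06:29–14:52 = 8 h 23 min
Wed: 08:10–16:58 = 8 h 48 min
Thu: 07:25–14:53 = 7 h 28 min
Fri: 08:25–18:48 = 10 h 23 min
Sat: 09:11–17:01 = 7 h 50 min
Total worked: 53 h 56 min = 53.93 h.
Threshold 44 h → overtime 9 h 56 min, regular 44 h 0 min.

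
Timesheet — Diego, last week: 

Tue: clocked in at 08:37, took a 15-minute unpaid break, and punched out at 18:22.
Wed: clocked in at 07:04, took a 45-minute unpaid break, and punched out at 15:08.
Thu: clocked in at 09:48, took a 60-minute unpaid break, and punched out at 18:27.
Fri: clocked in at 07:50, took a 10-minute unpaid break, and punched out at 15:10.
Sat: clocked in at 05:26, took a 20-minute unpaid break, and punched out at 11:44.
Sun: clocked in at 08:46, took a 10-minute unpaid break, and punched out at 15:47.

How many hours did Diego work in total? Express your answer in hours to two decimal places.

Tue: 08:37–18:22 = 9 h 45 min; less 15 min break → 9 h 30 min
Wed: 07:04–15:08 = 8 h 4 min; less 45 min break → 7 h 19 min
Thu: 09:48–18:27 = 8 h 39 min; less 60 min break → 7 h 39 min
Fri: 07:50–15:10 = 7 h 20 min; less 10 min break → 7 h 10 min
Sat: 05:26–11:44 = 6 h 18 min; less 20 min break → 5 h 58 min
Sun: 08:46–15:47 = 7 h 1 min; less 10 min break → 6 h 51 min
Total: 9 h 30 min + 7 h 19 min + 7 h 39 min + 7 h 10 min + 5 h 58 min + 6 h 51 min = 44 h 27 min.

44.45 hours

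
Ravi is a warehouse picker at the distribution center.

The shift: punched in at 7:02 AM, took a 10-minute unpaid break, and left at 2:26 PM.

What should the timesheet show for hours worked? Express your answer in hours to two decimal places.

The shift: 7:02 AM–2:26 PM = 7 h 24 min; less 10 min break → 7 h 14 min

7.23 hours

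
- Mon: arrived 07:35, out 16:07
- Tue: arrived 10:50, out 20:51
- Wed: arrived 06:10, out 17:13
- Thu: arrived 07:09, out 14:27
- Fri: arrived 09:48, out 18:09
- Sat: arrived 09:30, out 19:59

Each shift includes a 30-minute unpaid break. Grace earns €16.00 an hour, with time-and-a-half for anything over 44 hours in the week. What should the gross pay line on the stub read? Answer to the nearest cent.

€913.60

Mon: 07:35–16:07 = 8 h 32 min; less 30 min break → 8 h 2 min
Tue: 10:50–20:51 = 10 h 1 min; less 30 min break → 9 h 31 min
Wed: 06:10–17:13 = 11 h 3 min; less 30 min break → 10 h 33 min
Thu: 07:09–14:27 = 7 h 18 min; less 30 min break → 6 h 48 min
Fri: 09:48–18:09 = 8 h 21 min; less 30 min break → 7 h 51 min
Sat: 09:30–19:59 = 10 h 29 min; less 30 min break → 9 h 59 min
Total worked: 52 h 44 min = 3164 min.
Regular 44 h 0 min = 2640 min at €16.00/h; overtime 8 h 44 min = 524 min at €24.00/h.
Pay = (2640 × €16.00 + 524 × €24.00) ÷ 60 = €913.60.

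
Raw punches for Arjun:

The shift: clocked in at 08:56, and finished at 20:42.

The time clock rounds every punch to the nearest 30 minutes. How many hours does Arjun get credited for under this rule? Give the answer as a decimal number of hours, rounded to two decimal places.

The shift: in 08:56→09:00, out 20:42→20:30; 11 h 30 min

11.50 hours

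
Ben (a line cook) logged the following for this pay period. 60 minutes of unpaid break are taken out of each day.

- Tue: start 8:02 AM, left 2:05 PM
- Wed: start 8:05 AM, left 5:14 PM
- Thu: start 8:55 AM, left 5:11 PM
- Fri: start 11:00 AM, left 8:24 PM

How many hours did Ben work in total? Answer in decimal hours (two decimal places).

28.87 hours

Tue: 8:02 AM–2:05 PM = 6 h 3 min; less 60 min break → 5 h 3 min
Wed: 8:05 AM–5:14 PM = 9 h 9 min; less 60 min break → 8 h 9 min
Thu: 8:55 AM–5:11 PM = 8 h 16 min; less 60 min break → 7 h 16 min
Fri: 11:00 AM–8:24 PM = 9 h 24 min; less 60 min break → 8 h 24 min
Total: 5 h 3 min + 8 h 9 min + 7 h 16 min + 8 h 24 min = 28 h 52 min.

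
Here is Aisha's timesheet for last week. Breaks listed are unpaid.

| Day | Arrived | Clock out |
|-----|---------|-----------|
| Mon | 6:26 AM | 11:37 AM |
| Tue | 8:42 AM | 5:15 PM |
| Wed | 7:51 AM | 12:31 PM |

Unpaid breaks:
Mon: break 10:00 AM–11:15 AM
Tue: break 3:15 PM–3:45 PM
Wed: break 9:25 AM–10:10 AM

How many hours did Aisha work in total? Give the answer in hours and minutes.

15 h 54 min

Mon: 6:26 AM–11:37 AM = 5 h 11 min; less 75 min break → 3 h 56 min
Tue: 8:42 AM–5:15 PM = 8 h 33 min; less 30 min break → 8 h 3 min
Wed: 7:51 AM–12:31 PM = 4 h 40 min; less 45 min break → 3 h 55 min
Total: 3 h 56 min + 8 h 3 min + 3 h 55 min = 15 h 54 min.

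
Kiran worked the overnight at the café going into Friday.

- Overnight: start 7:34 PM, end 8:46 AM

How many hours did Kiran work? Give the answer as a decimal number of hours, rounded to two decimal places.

13.20 hours

Overnight: 7:34 PM → midnight = 4 h 26 min; midnight → 8:46 AM = 8 h 46 min; span 13 h 12 min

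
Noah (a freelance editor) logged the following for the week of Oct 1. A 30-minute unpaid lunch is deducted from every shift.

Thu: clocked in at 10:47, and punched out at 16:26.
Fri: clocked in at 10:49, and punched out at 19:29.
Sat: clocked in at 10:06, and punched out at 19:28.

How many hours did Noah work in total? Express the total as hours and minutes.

22 h 11 min

Thu: 10:47–16:26 = 5 h 39 min; less 30 min break → 5 h 9 min
Fri: 10:49–19:29 = 8 h 40 min; less 30 min break → 8 h 10 min
Sat: 10:06–19:28 = 9 h 22 min; less 30 min break → 8 h 52 min
Total: 5 h 9 min + 8 h 10 min + 8 h 52 min = 22 h 11 min.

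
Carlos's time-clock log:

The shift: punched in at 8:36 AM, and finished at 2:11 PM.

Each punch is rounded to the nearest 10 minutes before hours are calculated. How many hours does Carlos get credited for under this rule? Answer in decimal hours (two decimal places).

5.50 hours

The shift: in 8:36 AM→8:40 AM, out 2:11 PM→2:10 PM; 5 h 30 min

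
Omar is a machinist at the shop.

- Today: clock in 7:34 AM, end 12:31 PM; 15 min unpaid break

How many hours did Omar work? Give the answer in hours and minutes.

4 h 42 min

Today: 7:34 AM–12:31 PM = 4 h 57 min; less 15 min break → 4 h 42 min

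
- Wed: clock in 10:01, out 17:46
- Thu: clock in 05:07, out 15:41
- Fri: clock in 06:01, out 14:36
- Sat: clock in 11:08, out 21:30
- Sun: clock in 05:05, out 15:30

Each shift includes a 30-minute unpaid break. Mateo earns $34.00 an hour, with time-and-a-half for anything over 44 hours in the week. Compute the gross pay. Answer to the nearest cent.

$1556.35

Wed: 10:01–17:46 = 7 h 45 min; less 30 min break → 7 h 15 min
Thu: 05:07–15:41 = 10 h 34 min; less 30 min break → 10 h 4 min
Fri: 06:01–14:36 = 8 h 35 min; less 30 min break → 8 h 5 min
Sat: 11:08–21:30 = 10 h 22 min; less 30 min break → 9 h 52 min
Sun: 05:05–15:30 = 10 h 25 min; less 30 min break → 9 h 55 min
Total worked: 45 h 11 min = 2711 min.
Regular 44 h 0 min = 2640 min at $34.00/h; overtime 1 h 11 min = 71 min at $51.00/h.
Pay = (2640 × $34.00 + 71 × $51.00) ÷ 60 = $1556.35.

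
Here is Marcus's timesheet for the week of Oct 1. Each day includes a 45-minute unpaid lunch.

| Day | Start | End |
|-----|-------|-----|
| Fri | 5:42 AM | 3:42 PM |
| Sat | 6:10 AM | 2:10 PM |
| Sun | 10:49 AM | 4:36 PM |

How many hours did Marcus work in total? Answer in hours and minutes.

Fri: 5:42 AM–3:42 PM = 10 h 0 min; less 45 min break → 9 h 15 min
Sat: 6:10 AM–2:10 PM = 8 h 0 min; less 45 min break → 7 h 15 min
Sun: 10:49 AM–4:36 PM = 5 h 47 min; less 45 min break → 5 h 2 min
Total: 9 h 15 min + 7 h 15 min + 5 h 2 min = 21 h 32 min.

21 h 32 min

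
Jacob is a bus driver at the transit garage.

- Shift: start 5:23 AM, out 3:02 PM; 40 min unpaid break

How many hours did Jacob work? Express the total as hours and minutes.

Shift: 5:23 AM–3:02 PM = 9 h 39 min; less 40 min break → 8 h 59 min

8 h 59 min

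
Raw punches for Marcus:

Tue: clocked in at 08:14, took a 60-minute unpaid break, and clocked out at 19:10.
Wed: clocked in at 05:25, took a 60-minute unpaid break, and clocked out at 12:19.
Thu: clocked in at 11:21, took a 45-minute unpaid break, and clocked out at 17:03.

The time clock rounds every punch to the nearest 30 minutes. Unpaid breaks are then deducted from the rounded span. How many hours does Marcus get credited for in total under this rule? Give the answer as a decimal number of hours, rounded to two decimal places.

Tue: in 08:14→08:00, out 19:10→19:00; 11 h 0 min − 60 min = 10 h 0 min
Wed: in 05:25→05:30, out 12:19→12:30; 7 h 0 min − 60 min = 6 h 0 min
Thu: in 11:21→11:30, out 17:03→17:00; 5 h 30 min − 45 min = 4 h 45 min
Total credited: 20 h 45 min.

20.75 hours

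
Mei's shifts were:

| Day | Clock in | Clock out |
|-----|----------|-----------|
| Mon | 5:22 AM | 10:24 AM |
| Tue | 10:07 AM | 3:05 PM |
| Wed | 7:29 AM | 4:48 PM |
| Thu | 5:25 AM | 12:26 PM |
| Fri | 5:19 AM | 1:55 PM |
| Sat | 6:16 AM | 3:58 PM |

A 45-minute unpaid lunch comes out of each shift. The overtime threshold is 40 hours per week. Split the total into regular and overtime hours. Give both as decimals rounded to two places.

Regular 40.00 hours, overtime 0.13 hours

Mon: 5:22 AM–10:24 AM = 5 h 2 min; less 45 min break → 4 h 17 min
Tue: 10:07 AM–3:05 PM = 4 h 58 min; less 45 min break → 4 h 13 min
Wed: 7:29 AM–4:48 PM = 9 h 19 min; less 45 min break → 8 h 34 min
Thu: 5:25 AM–12:26 PM = 7 h 1 min; less 45 min break → 6 h 16 min
Fri: 5:19 AM–1:55 PM = 8 h 36 min; less 45 min break → 7 h 51 min
Sat: 6:16 AM–3:58 PM = 9 h 42 min; less 45 min break → 8 h 57 min
Total worked: 40 h 8 min = 40.13 h.
Threshold 40 h → overtime 0 h 8 min, regular 40 h 0 min.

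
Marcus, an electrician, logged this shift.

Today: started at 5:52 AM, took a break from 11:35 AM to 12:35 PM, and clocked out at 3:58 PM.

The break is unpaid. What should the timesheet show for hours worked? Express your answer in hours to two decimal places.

9.10 hours

Today: 5:52 AM–3:58 PM = 10 h 6 min; less 60 min break → 9 h 6 min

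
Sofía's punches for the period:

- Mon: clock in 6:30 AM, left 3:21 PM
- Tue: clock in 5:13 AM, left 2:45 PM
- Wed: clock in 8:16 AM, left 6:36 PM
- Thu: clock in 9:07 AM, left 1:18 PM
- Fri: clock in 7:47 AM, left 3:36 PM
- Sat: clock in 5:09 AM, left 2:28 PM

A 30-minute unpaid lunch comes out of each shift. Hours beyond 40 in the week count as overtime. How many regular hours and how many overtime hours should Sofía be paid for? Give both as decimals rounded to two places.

Regular 40.00 hours, overtime 7.03 hours

Mon: 6:30 AM–3:21 PM = 8 h 51 min; less 30 min break → 8 h 21 min
Tue: 5:13 AM–2:45 PM = 9 h 32 min; less 30 min break → 9 h 2 min
Wed: 8:16 AM–6:36 PM = 10 h 20 min; less 30 min break → 9 h 50 min
Thu: 9:07 AM–1:18 PM = 4 h 11 min; less 30 min break → 3 h 41 min
Fri: 7:47 AM–3:36 PM = 7 h 49 min; less 30 min break → 7 h 19 min
Sat: 5:09 AM–2:28 PM = 9 h 19 min; less 30 min break → 8 h 49 min
Total worked: 47 h 2 min = 47.03 h.
Threshold 40 h → overtime 7 h 2 min, regular 40 h 0 min.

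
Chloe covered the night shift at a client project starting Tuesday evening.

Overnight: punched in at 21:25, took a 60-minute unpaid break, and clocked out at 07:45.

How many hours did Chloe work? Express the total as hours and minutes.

9 h 20 min

Overnight: 21:25 → midnight = 2 h 35 min; midnight → 07:45 = 7 h 45 min; span 10 h 20 min; less 60 min break → 9 h 20 min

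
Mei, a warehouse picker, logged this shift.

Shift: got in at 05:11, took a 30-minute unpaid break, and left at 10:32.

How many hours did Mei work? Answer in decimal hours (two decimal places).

4.85 hours

Shift: 05:11–10:32 = 5 h 21 min; less 30 min break → 4 h 51 min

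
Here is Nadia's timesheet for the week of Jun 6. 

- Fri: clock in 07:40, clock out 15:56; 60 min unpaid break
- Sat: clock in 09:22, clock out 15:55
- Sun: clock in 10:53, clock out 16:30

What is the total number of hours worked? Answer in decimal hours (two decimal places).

Fri: 07:40–15:56 = 8 h 16 min; less 60 min break → 7 h 16 min
Sat: 09:22–15:55 = 6 h 33 min
Sun: 10:53–16:30 = 5 h 37 min
Total: 7 h 16 min + 6 h 33 min + 5 h 37 min = 19 h 26 min.

19.43 hours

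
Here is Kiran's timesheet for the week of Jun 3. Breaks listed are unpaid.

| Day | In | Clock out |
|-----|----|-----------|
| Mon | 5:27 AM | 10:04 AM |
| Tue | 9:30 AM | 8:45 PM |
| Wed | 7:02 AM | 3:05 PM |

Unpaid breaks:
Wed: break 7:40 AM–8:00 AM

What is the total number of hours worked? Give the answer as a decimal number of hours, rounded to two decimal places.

Mon: 5:27 AM–10:04 AM = 4 h 37 min
Tue: 9:30 AM–8:45 PM = 11 h 15 min
Wed: 7:02 AM–3:05 PM = 8 h 3 min; less 20 min break → 7 h 43 min
Total: 4 h 37 min + 11 h 15 min + 7 h 43 min = 23 h 35 min.

23.58 hours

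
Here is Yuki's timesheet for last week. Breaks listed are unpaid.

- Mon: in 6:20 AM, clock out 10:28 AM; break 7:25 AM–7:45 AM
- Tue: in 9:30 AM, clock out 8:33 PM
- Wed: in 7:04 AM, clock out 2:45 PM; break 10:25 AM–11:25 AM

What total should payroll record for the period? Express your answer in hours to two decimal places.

Mon: 6:20 AM–10:28 AM = 4 h 8 min; less 20 min break → 3 h 48 min
Tue: 9:30 AM–8:33 PM = 11 h 3 min
Wed: 7:04 AM–2:45 PM = 7 h 41 min; less 60 min break → 6 h 41 min
Total: 3 h 48 min + 11 h 3 min + 6 h 41 min = 21 h 32 min.

21.53 hours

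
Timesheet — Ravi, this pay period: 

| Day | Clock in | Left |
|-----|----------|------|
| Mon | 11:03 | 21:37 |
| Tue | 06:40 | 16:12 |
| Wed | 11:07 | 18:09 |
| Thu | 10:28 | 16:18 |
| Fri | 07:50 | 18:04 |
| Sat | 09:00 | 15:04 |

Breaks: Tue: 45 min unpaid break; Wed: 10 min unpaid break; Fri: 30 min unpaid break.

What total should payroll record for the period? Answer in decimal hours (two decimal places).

Mon: 11:03–21:37 = 10 h 34 min
Tue: 06:40–16:12 = 9 h 32 min; less 45 min break → 8 h 47 min
Wed: 11:07–18:09 = 7 h 2 min; less 10 min break → 6 h 52 min
Thu: 10:28–16:18 = 5 h 50 min
Fri: 07:50–18:04 = 10 h 14 min; less 30 min break → 9 h 44 min
Sat: 09:00–15:04 = 6 h 4 min
Total: 10 h 34 min + 8 h 47 min + 6 h 52 min + 5 h 50 min + 9 h 44 min + 6 h 4 min = 47 h 51 min.

47.85 hours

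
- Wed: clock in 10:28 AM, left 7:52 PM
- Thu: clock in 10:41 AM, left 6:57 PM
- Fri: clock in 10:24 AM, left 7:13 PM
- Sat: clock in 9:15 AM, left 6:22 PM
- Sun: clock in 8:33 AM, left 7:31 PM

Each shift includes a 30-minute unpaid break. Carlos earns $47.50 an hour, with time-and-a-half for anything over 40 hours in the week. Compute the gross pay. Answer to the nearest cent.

Wed: 10:28 AM–7:52 PM = 9 h 24 min; less 30 min break → 8 h 54 min
Thu: 10:41 AM–6:57 PM = 8 h 16 min; less 30 min break → 7 h 46 min
Fri: 10:24 AM–7:13 PM = 8 h 49 min; less 30 min break → 8 h 19 min
Sat: 9:15 AM–6:22 PM = 9 h 7 min; less 30 min break → 8 h 37 min
Sun: 8:33 AM–7:31 PM = 10 h 58 min; less 30 min break → 10 h 28 min
Total worked: 44 h 4 min = 2644 min.
Regular 40 h 0 min = 2400 min at $47.50/h; overtime 4 h 4 min = 244 min at $71.25/h.
Pay = (2400 × $47.50 + 244 × $71.25) ÷ 60 = $2189.75.

$2189.75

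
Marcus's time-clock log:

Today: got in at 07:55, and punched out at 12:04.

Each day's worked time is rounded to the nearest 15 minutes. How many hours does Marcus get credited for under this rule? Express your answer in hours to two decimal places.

Today: 07:55–12:04 = 4 h 9 min → rounds to 4 h 15 min

4.25 hours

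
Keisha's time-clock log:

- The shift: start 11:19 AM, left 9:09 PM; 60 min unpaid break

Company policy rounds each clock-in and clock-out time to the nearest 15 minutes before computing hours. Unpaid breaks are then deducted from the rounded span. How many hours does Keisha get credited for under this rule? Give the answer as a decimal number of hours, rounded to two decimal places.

9.00 hours

The shift: in 11:19 AM→11:15 AM, out 9:09 PM→9:15 PM; 10 h 0 min − 60 min = 9 h 0 min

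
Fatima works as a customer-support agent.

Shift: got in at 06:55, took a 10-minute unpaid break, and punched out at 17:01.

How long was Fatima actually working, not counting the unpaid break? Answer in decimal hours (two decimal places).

Shift: 06:55–17:01 = 10 h 6 min; less 10 min break → 9 h 56 min

9.93 hours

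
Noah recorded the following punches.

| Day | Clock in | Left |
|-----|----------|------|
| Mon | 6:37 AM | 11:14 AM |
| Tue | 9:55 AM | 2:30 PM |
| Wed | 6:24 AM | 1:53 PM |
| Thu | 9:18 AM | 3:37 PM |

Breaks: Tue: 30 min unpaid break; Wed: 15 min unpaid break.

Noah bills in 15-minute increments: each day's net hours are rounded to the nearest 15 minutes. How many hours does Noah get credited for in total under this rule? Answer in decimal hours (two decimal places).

22.00 hours

Mon: 6:37 AM–11:14 AM = 4 h 37 min → rounds to 4 h 30 min
Tue: 9:55 AM–2:30 PM = 4 h 35 min − 30 min = 4 h 5 min → rounds to 4 h 0 min
Wed: 6:24 AM–1:53 PM = 7 h 29 min − 15 min = 7 h 14 min → rounds to 7 h 15 min
Thu: 9:18 AM–3:37 PM = 6 h 19 min → rounds to 6 h 15 min
Total credited: 22 h 0 min.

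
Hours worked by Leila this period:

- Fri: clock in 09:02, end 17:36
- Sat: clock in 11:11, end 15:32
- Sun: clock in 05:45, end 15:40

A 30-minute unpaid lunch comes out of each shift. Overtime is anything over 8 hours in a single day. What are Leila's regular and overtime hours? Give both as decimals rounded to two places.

Regular 19.85 hours, overtime 1.48 hours

Fri: 09:02–17:36 = 8 h 34 min; less 30 min break → 8 h 4 min
Sat: 11:11–15:32 = 4 h 21 min; less 30 min break → 3 h 51 min
Sun: 05:45–15:40 = 9 h 55 min; less 30 min break → 9 h 25 min
Fri reg 8 h 0 min / OT 0 h 4 min; Sat reg 3 h 51 min / OT 0 h 0 min; Sun reg 8 h 0 min / OT 1 h 25 min.
Totals: regular 19 h 51 min, overtime 1 h 29 min.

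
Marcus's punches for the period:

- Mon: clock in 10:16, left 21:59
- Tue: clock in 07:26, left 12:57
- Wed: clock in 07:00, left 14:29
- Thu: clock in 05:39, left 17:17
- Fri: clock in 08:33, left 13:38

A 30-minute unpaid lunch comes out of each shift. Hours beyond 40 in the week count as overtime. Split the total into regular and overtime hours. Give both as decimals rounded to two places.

Regular 38.93 hours, overtime 0.00 hours

Mon: 10:16–21:59 = 11 h 43 min; less 30 min break → 11 h 13 min
Tue: 07:26–12:57 = 5 h 31 min; less 30 min break → 5 h 1 min
Wed: 07:00–14:29 = 7 h 29 min; less 30 min break → 6 h 59 min
Thu: 05:39–17:17 = 11 h 38 min; less 30 min break → 11 h 8 min
Fri: 08:33–13:38 = 5 h 5 min; less 30 min break → 4 h 35 min
Total worked: 38 h 56 min = 38.93 h.
Threshold 40 h → overtime 0 h 0 min, regular 38 h 56 min.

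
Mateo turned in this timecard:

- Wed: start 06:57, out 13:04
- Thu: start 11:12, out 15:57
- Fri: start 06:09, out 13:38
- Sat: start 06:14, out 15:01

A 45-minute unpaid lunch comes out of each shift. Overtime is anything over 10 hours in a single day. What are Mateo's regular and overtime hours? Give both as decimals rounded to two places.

Wed: 06:57–13:04 = 6 h 7 min; less 45 min break → 5 h 22 min
Thu: 11:12–15:57 = 4 h 45 min; less 45 min break → 4 h 0 min
Fri: 06:09–13:38 = 7 h 29 min; less 45 min break → 6 h 44 min
Sat: 06:14–15:01 = 8 h 47 min; less 45 min break → 8 h 2 min
Wed reg 5 h 22 min / OT 0 h 0 min; Thu reg 4 h 0 min / OT 0 h 0 min; Fri reg 6 h 44 min / OT 0 h 0 min; Sat reg 8 h 2 min / OT 0 h 0 min.
Totals: regular 24 h 8 min, overtime 0 h 0 min.

Regular 24.13 hours, overtime 0.00 hours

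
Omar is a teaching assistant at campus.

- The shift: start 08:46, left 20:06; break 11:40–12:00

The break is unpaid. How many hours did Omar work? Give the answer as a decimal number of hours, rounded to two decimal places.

11.00 hours

The shift: 08:46–20:06 = 11 h 20 min; less 20 min break → 11 h 0 min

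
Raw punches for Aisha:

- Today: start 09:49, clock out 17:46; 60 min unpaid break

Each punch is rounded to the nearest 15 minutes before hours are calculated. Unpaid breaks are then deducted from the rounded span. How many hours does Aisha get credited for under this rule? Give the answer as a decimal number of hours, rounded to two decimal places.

Today: in 09:49→09:45, out 17:46→17:45; 8 h 0 min − 60 min = 7 h 0 min

7.00 hours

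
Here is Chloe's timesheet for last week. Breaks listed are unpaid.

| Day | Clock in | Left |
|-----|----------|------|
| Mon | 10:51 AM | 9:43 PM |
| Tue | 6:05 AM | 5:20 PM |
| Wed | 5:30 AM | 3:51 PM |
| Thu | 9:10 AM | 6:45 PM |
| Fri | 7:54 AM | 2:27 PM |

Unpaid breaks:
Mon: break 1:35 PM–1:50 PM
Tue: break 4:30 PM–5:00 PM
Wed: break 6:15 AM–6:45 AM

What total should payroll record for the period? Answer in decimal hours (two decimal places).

Mon: 10:51 AM–9:43 PM = 10 h 52 min; less 15 min break → 10 h 37 min
Tue: 6:05 AM–5:20 PM = 11 h 15 min; less 30 min break → 10 h 45 min
Wed: 5:30 AM–3:51 PM = 10 h 21 min; less 30 min break → 9 h 51 min
Thu: 9:10 AM–6:45 PM = 9 h 35 min
Fri: 7:54 AM–2:27 PM = 6 h 33 min
Total: 10 h 37 min + 10 h 45 min + 9 h 51 min + 9 h 35 min + 6 h 33 min = 47 h 21 min.

47.35 hours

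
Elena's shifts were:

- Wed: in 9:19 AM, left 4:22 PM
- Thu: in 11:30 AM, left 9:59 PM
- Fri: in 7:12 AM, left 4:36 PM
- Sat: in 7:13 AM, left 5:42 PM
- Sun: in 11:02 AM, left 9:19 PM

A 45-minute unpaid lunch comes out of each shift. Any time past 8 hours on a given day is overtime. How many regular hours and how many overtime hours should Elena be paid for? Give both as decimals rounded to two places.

Regular 38.30 hours, overtime 5.65 hours

Wed: 9:19 AM–4:22 PM = 7 h 3 min; less 45 min break → 6 h 18 min
Thu: 11:30 AM–9:59 PM = 10 h 29 min; less 45 min break → 9 h 44 min
Fri: 7:12 AM–4:36 PM = 9 h 24 min; less 45 min break → 8 h 39 min
Sat: 7:13 AM–5:42 PM = 10 h 29 min; less 45 min break → 9 h 44 min
Sun: 11:02 AM–9:19 PM = 10 h 17 min; less 45 min break → 9 h 32 min
Wed reg 6 h 18 min / OT 0 h 0 min; Thu reg 8 h 0 min / OT 1 h 44 min; Fri reg 8 h 0 min / OT 0 h 39 min; Sat reg 8 h 0 min / OT 1 h 44 min; Sun reg 8 h 0 min / OT 1 h 32 min.
Totals: regular 38 h 18 min, overtime 5 h 39 min.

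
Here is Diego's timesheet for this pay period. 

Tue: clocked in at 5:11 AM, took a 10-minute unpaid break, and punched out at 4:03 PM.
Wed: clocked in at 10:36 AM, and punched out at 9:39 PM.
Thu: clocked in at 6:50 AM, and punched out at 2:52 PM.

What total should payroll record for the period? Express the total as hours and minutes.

29 h 47 min

Tue: 5:11 AM–4:03 PM = 10 h 52 min; less 10 min break → 10 h 42 min
Wed: 10:36 AM–9:39 PM = 11 h 3 min
Thu: 6:50 AM–2:52 PM = 8 h 2 min
Total: 10 h 42 min + 11 h 3 min + 8 h 2 min = 29 h 47 min.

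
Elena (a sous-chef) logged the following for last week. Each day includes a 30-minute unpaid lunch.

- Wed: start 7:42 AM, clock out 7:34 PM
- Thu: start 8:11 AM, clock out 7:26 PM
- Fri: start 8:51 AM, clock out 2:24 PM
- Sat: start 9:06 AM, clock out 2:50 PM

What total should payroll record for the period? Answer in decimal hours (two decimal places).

Wed: 7:42 AM–7:34 PM = 11 h 52 min; less 30 min break → 11 h 22 min
Thu: 8:11 AM–7:26 PM = 11 h 15 min; less 30 min break → 10 h 45 min
Fri: 8:51 AM–2:24 PM = 5 h 33 min; less 30 min break → 5 h 3 min
Sat: 9:06 AM–2:50 PM = 5 h 44 min; less 30 min break → 5 h 14 min
Total: 11 h 22 min + 10 h 45 min + 5 h 3 min + 5 h 14 min = 32 h 24 min.

32.40 hours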